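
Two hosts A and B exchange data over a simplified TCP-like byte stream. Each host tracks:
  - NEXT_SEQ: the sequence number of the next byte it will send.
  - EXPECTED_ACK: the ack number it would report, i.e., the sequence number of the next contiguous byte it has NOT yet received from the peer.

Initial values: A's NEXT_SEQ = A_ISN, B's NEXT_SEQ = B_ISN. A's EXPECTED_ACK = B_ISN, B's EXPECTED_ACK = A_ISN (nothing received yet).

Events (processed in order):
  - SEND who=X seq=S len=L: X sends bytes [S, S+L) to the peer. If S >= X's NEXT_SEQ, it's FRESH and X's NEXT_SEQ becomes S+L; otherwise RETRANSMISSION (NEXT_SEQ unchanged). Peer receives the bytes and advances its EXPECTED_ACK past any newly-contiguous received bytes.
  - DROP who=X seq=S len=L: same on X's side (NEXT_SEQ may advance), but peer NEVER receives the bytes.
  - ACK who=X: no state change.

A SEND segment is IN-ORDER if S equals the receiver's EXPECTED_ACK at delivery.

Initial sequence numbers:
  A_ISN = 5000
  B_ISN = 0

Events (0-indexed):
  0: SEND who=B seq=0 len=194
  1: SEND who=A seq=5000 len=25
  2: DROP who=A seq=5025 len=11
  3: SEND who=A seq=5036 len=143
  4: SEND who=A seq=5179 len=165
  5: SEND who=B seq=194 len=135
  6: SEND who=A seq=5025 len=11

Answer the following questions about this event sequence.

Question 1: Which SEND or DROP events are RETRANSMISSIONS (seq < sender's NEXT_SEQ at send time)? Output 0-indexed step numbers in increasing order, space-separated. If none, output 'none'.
Step 0: SEND seq=0 -> fresh
Step 1: SEND seq=5000 -> fresh
Step 2: DROP seq=5025 -> fresh
Step 3: SEND seq=5036 -> fresh
Step 4: SEND seq=5179 -> fresh
Step 5: SEND seq=194 -> fresh
Step 6: SEND seq=5025 -> retransmit

Answer: 6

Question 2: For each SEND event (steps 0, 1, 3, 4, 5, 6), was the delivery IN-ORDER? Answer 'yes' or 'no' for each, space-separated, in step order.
Answer: yes yes no no yes yes

Derivation:
Step 0: SEND seq=0 -> in-order
Step 1: SEND seq=5000 -> in-order
Step 3: SEND seq=5036 -> out-of-order
Step 4: SEND seq=5179 -> out-of-order
Step 5: SEND seq=194 -> in-order
Step 6: SEND seq=5025 -> in-order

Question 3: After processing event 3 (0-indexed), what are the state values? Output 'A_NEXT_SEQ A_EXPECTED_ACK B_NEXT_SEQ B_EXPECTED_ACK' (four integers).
After event 0: A_seq=5000 A_ack=194 B_seq=194 B_ack=5000
After event 1: A_seq=5025 A_ack=194 B_seq=194 B_ack=5025
After event 2: A_seq=5036 A_ack=194 B_seq=194 B_ack=5025
After event 3: A_seq=5179 A_ack=194 B_seq=194 B_ack=5025

5179 194 194 5025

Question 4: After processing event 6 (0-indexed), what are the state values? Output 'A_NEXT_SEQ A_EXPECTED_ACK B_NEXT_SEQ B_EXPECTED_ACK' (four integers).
After event 0: A_seq=5000 A_ack=194 B_seq=194 B_ack=5000
After event 1: A_seq=5025 A_ack=194 B_seq=194 B_ack=5025
After event 2: A_seq=5036 A_ack=194 B_seq=194 B_ack=5025
After event 3: A_seq=5179 A_ack=194 B_seq=194 B_ack=5025
After event 4: A_seq=5344 A_ack=194 B_seq=194 B_ack=5025
After event 5: A_seq=5344 A_ack=329 B_seq=329 B_ack=5025
After event 6: A_seq=5344 A_ack=329 B_seq=329 B_ack=5344

5344 329 329 5344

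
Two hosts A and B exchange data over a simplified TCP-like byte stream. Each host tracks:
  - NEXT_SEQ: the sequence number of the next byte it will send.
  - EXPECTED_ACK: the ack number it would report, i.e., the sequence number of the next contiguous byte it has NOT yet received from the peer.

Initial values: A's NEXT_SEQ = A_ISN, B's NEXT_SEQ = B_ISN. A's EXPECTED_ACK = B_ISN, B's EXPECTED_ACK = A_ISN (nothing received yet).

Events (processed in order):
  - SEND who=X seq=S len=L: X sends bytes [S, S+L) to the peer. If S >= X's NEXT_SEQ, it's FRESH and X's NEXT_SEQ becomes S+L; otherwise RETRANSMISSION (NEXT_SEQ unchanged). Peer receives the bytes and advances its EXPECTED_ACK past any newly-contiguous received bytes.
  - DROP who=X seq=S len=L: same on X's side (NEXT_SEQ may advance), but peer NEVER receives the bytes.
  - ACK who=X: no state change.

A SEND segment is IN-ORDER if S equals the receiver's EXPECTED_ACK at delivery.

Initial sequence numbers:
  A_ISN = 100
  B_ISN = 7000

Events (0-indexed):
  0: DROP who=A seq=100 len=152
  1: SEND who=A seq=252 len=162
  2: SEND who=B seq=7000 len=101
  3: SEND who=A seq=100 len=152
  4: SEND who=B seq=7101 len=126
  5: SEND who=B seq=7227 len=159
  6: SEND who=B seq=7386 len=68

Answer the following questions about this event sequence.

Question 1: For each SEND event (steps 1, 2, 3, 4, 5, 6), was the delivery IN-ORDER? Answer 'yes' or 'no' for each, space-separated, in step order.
Step 1: SEND seq=252 -> out-of-order
Step 2: SEND seq=7000 -> in-order
Step 3: SEND seq=100 -> in-order
Step 4: SEND seq=7101 -> in-order
Step 5: SEND seq=7227 -> in-order
Step 6: SEND seq=7386 -> in-order

Answer: no yes yes yes yes yes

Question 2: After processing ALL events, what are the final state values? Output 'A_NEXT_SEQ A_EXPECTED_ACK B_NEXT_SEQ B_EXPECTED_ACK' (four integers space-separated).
Answer: 414 7454 7454 414

Derivation:
After event 0: A_seq=252 A_ack=7000 B_seq=7000 B_ack=100
After event 1: A_seq=414 A_ack=7000 B_seq=7000 B_ack=100
After event 2: A_seq=414 A_ack=7101 B_seq=7101 B_ack=100
After event 3: A_seq=414 A_ack=7101 B_seq=7101 B_ack=414
After event 4: A_seq=414 A_ack=7227 B_seq=7227 B_ack=414
After event 5: A_seq=414 A_ack=7386 B_seq=7386 B_ack=414
After event 6: A_seq=414 A_ack=7454 B_seq=7454 B_ack=414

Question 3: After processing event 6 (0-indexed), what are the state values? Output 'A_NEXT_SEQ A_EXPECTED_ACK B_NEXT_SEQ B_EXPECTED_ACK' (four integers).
After event 0: A_seq=252 A_ack=7000 B_seq=7000 B_ack=100
After event 1: A_seq=414 A_ack=7000 B_seq=7000 B_ack=100
After event 2: A_seq=414 A_ack=7101 B_seq=7101 B_ack=100
After event 3: A_seq=414 A_ack=7101 B_seq=7101 B_ack=414
After event 4: A_seq=414 A_ack=7227 B_seq=7227 B_ack=414
After event 5: A_seq=414 A_ack=7386 B_seq=7386 B_ack=414
After event 6: A_seq=414 A_ack=7454 B_seq=7454 B_ack=414

414 7454 7454 414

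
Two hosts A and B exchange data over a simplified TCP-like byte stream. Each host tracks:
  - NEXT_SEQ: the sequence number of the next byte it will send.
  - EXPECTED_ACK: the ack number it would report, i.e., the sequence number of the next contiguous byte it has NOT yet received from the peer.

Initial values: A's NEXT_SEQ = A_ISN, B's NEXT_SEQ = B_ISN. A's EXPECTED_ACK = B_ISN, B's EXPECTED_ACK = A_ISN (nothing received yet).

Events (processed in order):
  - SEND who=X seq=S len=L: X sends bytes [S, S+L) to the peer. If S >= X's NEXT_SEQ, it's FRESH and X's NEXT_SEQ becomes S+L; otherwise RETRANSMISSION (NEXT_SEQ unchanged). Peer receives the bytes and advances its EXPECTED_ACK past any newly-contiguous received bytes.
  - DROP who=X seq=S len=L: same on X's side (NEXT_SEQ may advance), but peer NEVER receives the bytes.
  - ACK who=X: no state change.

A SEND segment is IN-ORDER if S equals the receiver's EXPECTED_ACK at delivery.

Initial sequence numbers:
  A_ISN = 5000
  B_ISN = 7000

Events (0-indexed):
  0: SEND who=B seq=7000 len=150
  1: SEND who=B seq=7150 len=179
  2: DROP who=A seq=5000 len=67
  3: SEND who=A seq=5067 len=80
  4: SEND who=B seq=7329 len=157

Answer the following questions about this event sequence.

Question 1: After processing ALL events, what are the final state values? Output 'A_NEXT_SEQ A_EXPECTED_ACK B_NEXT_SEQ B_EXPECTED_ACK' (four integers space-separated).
After event 0: A_seq=5000 A_ack=7150 B_seq=7150 B_ack=5000
After event 1: A_seq=5000 A_ack=7329 B_seq=7329 B_ack=5000
After event 2: A_seq=5067 A_ack=7329 B_seq=7329 B_ack=5000
After event 3: A_seq=5147 A_ack=7329 B_seq=7329 B_ack=5000
After event 4: A_seq=5147 A_ack=7486 B_seq=7486 B_ack=5000

Answer: 5147 7486 7486 5000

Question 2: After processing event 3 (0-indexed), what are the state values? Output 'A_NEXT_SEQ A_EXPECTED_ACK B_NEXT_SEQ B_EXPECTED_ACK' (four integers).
After event 0: A_seq=5000 A_ack=7150 B_seq=7150 B_ack=5000
After event 1: A_seq=5000 A_ack=7329 B_seq=7329 B_ack=5000
After event 2: A_seq=5067 A_ack=7329 B_seq=7329 B_ack=5000
After event 3: A_seq=5147 A_ack=7329 B_seq=7329 B_ack=5000

5147 7329 7329 5000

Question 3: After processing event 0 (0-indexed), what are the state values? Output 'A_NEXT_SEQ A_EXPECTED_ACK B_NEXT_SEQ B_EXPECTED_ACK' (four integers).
After event 0: A_seq=5000 A_ack=7150 B_seq=7150 B_ack=5000

5000 7150 7150 5000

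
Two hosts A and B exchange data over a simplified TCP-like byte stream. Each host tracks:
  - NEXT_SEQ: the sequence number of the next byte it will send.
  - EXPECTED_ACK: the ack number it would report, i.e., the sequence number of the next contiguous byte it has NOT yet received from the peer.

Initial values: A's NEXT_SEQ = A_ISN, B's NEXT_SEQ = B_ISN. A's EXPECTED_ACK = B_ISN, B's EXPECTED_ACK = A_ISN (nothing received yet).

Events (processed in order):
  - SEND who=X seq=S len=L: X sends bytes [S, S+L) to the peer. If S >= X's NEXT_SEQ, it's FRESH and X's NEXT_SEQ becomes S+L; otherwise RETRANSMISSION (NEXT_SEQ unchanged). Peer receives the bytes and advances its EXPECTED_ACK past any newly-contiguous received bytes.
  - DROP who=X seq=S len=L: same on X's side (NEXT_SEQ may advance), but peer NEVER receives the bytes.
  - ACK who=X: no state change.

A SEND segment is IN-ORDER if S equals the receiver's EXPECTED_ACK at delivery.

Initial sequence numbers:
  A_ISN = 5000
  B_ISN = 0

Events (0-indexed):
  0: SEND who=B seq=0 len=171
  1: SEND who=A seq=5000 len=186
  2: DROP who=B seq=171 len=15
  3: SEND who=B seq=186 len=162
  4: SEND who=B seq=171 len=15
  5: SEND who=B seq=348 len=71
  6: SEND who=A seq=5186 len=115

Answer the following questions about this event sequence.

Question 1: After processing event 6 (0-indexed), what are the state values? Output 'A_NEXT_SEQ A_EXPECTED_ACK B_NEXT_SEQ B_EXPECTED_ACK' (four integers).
After event 0: A_seq=5000 A_ack=171 B_seq=171 B_ack=5000
After event 1: A_seq=5186 A_ack=171 B_seq=171 B_ack=5186
After event 2: A_seq=5186 A_ack=171 B_seq=186 B_ack=5186
After event 3: A_seq=5186 A_ack=171 B_seq=348 B_ack=5186
After event 4: A_seq=5186 A_ack=348 B_seq=348 B_ack=5186
After event 5: A_seq=5186 A_ack=419 B_seq=419 B_ack=5186
After event 6: A_seq=5301 A_ack=419 B_seq=419 B_ack=5301

5301 419 419 5301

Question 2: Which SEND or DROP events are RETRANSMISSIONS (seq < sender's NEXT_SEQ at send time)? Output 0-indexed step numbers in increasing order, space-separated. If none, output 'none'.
Step 0: SEND seq=0 -> fresh
Step 1: SEND seq=5000 -> fresh
Step 2: DROP seq=171 -> fresh
Step 3: SEND seq=186 -> fresh
Step 4: SEND seq=171 -> retransmit
Step 5: SEND seq=348 -> fresh
Step 6: SEND seq=5186 -> fresh

Answer: 4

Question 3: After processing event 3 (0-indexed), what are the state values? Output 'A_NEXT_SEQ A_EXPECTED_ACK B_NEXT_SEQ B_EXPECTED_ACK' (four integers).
After event 0: A_seq=5000 A_ack=171 B_seq=171 B_ack=5000
After event 1: A_seq=5186 A_ack=171 B_seq=171 B_ack=5186
After event 2: A_seq=5186 A_ack=171 B_seq=186 B_ack=5186
After event 3: A_seq=5186 A_ack=171 B_seq=348 B_ack=5186

5186 171 348 5186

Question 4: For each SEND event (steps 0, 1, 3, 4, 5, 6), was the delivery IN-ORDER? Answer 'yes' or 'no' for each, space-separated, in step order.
Step 0: SEND seq=0 -> in-order
Step 1: SEND seq=5000 -> in-order
Step 3: SEND seq=186 -> out-of-order
Step 4: SEND seq=171 -> in-order
Step 5: SEND seq=348 -> in-order
Step 6: SEND seq=5186 -> in-order

Answer: yes yes no yes yes yes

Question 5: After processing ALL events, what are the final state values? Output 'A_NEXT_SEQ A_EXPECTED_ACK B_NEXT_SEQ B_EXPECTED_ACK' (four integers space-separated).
Answer: 5301 419 419 5301

Derivation:
After event 0: A_seq=5000 A_ack=171 B_seq=171 B_ack=5000
After event 1: A_seq=5186 A_ack=171 B_seq=171 B_ack=5186
After event 2: A_seq=5186 A_ack=171 B_seq=186 B_ack=5186
After event 3: A_seq=5186 A_ack=171 B_seq=348 B_ack=5186
After event 4: A_seq=5186 A_ack=348 B_seq=348 B_ack=5186
After event 5: A_seq=5186 A_ack=419 B_seq=419 B_ack=5186
After event 6: A_seq=5301 A_ack=419 B_seq=419 B_ack=5301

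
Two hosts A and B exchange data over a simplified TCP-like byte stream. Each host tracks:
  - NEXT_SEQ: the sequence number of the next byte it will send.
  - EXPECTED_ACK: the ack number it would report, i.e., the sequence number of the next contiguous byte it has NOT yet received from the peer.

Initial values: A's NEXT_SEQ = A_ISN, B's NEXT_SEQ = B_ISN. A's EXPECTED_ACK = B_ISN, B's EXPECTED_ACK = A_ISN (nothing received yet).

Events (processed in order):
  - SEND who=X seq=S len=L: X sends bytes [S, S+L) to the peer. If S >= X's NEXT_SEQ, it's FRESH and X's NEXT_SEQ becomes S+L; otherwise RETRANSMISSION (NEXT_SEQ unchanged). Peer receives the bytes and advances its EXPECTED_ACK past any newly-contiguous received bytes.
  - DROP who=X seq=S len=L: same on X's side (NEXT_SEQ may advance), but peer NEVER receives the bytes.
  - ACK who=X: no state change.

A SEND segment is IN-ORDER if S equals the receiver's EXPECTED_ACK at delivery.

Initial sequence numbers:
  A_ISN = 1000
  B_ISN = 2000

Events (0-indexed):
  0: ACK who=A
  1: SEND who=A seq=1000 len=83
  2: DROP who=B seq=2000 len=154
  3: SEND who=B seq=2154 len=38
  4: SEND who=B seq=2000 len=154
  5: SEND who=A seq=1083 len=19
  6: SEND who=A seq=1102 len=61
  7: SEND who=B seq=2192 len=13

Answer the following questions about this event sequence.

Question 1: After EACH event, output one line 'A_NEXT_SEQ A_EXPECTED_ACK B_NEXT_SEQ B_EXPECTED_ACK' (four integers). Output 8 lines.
1000 2000 2000 1000
1083 2000 2000 1083
1083 2000 2154 1083
1083 2000 2192 1083
1083 2192 2192 1083
1102 2192 2192 1102
1163 2192 2192 1163
1163 2205 2205 1163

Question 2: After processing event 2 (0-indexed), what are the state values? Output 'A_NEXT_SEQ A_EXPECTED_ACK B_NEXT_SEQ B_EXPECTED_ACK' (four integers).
After event 0: A_seq=1000 A_ack=2000 B_seq=2000 B_ack=1000
After event 1: A_seq=1083 A_ack=2000 B_seq=2000 B_ack=1083
After event 2: A_seq=1083 A_ack=2000 B_seq=2154 B_ack=1083

1083 2000 2154 1083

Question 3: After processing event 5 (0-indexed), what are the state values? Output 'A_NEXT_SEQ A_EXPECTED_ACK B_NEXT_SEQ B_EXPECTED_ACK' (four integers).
After event 0: A_seq=1000 A_ack=2000 B_seq=2000 B_ack=1000
After event 1: A_seq=1083 A_ack=2000 B_seq=2000 B_ack=1083
After event 2: A_seq=1083 A_ack=2000 B_seq=2154 B_ack=1083
After event 3: A_seq=1083 A_ack=2000 B_seq=2192 B_ack=1083
After event 4: A_seq=1083 A_ack=2192 B_seq=2192 B_ack=1083
After event 5: A_seq=1102 A_ack=2192 B_seq=2192 B_ack=1102

1102 2192 2192 1102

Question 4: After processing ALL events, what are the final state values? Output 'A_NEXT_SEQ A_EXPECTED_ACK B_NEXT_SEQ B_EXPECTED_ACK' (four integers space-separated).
After event 0: A_seq=1000 A_ack=2000 B_seq=2000 B_ack=1000
After event 1: A_seq=1083 A_ack=2000 B_seq=2000 B_ack=1083
After event 2: A_seq=1083 A_ack=2000 B_seq=2154 B_ack=1083
After event 3: A_seq=1083 A_ack=2000 B_seq=2192 B_ack=1083
After event 4: A_seq=1083 A_ack=2192 B_seq=2192 B_ack=1083
After event 5: A_seq=1102 A_ack=2192 B_seq=2192 B_ack=1102
After event 6: A_seq=1163 A_ack=2192 B_seq=2192 B_ack=1163
After event 7: A_seq=1163 A_ack=2205 B_seq=2205 B_ack=1163

Answer: 1163 2205 2205 1163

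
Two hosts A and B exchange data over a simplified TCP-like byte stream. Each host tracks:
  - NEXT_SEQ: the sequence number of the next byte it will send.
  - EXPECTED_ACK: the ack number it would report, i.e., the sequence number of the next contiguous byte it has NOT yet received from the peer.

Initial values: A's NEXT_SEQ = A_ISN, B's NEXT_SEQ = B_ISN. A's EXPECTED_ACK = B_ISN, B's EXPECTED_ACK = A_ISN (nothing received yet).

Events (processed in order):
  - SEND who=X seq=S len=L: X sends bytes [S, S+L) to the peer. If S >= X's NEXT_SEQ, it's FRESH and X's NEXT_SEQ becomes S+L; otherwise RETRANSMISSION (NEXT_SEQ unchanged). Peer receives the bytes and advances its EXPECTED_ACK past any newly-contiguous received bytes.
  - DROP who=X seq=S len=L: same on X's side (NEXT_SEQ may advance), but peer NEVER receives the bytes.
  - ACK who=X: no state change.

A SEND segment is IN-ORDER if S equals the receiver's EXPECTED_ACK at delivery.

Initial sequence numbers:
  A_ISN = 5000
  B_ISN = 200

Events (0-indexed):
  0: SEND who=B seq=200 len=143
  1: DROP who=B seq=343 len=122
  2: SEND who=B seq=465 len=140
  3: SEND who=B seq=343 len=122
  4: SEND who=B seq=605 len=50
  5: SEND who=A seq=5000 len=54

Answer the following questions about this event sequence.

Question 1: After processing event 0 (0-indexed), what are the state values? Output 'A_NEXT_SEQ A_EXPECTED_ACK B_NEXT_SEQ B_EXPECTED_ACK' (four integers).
After event 0: A_seq=5000 A_ack=343 B_seq=343 B_ack=5000

5000 343 343 5000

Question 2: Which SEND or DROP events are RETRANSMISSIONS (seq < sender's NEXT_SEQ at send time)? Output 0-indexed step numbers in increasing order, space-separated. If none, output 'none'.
Answer: 3

Derivation:
Step 0: SEND seq=200 -> fresh
Step 1: DROP seq=343 -> fresh
Step 2: SEND seq=465 -> fresh
Step 3: SEND seq=343 -> retransmit
Step 4: SEND seq=605 -> fresh
Step 5: SEND seq=5000 -> fresh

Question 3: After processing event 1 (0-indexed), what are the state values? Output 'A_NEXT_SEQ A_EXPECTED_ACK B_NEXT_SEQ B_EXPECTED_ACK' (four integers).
After event 0: A_seq=5000 A_ack=343 B_seq=343 B_ack=5000
After event 1: A_seq=5000 A_ack=343 B_seq=465 B_ack=5000

5000 343 465 5000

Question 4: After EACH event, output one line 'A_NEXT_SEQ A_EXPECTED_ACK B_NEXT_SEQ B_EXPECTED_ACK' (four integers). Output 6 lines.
5000 343 343 5000
5000 343 465 5000
5000 343 605 5000
5000 605 605 5000
5000 655 655 5000
5054 655 655 5054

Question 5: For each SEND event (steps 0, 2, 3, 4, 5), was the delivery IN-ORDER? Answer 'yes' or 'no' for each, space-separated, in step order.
Step 0: SEND seq=200 -> in-order
Step 2: SEND seq=465 -> out-of-order
Step 3: SEND seq=343 -> in-order
Step 4: SEND seq=605 -> in-order
Step 5: SEND seq=5000 -> in-order

Answer: yes no yes yes yes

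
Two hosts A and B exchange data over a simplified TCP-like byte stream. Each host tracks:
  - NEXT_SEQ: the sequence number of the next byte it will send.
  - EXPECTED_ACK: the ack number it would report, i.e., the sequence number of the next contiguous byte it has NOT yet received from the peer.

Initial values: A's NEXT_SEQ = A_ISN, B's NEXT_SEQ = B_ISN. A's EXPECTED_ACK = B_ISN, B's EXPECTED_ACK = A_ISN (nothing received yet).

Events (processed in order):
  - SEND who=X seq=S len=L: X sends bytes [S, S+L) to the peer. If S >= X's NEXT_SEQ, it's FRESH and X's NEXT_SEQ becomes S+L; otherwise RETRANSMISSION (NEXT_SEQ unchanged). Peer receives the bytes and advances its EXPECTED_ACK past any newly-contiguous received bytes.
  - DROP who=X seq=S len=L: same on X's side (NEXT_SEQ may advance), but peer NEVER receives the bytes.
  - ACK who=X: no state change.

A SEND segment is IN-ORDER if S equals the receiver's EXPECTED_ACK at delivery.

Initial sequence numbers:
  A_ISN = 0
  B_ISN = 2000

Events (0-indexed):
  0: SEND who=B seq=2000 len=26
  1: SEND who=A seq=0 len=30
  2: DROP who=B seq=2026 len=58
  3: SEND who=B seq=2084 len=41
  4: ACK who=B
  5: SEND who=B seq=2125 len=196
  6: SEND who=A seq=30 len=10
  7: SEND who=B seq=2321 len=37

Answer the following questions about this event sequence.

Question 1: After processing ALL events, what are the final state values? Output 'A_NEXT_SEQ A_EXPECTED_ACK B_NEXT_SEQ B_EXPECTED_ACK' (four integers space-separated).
After event 0: A_seq=0 A_ack=2026 B_seq=2026 B_ack=0
After event 1: A_seq=30 A_ack=2026 B_seq=2026 B_ack=30
After event 2: A_seq=30 A_ack=2026 B_seq=2084 B_ack=30
After event 3: A_seq=30 A_ack=2026 B_seq=2125 B_ack=30
After event 4: A_seq=30 A_ack=2026 B_seq=2125 B_ack=30
After event 5: A_seq=30 A_ack=2026 B_seq=2321 B_ack=30
After event 6: A_seq=40 A_ack=2026 B_seq=2321 B_ack=40
After event 7: A_seq=40 A_ack=2026 B_seq=2358 B_ack=40

Answer: 40 2026 2358 40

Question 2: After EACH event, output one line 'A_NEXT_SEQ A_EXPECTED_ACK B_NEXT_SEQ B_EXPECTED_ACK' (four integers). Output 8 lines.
0 2026 2026 0
30 2026 2026 30
30 2026 2084 30
30 2026 2125 30
30 2026 2125 30
30 2026 2321 30
40 2026 2321 40
40 2026 2358 40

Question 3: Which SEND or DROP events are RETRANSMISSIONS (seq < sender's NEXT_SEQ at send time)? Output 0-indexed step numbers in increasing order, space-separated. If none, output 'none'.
Step 0: SEND seq=2000 -> fresh
Step 1: SEND seq=0 -> fresh
Step 2: DROP seq=2026 -> fresh
Step 3: SEND seq=2084 -> fresh
Step 5: SEND seq=2125 -> fresh
Step 6: SEND seq=30 -> fresh
Step 7: SEND seq=2321 -> fresh

Answer: none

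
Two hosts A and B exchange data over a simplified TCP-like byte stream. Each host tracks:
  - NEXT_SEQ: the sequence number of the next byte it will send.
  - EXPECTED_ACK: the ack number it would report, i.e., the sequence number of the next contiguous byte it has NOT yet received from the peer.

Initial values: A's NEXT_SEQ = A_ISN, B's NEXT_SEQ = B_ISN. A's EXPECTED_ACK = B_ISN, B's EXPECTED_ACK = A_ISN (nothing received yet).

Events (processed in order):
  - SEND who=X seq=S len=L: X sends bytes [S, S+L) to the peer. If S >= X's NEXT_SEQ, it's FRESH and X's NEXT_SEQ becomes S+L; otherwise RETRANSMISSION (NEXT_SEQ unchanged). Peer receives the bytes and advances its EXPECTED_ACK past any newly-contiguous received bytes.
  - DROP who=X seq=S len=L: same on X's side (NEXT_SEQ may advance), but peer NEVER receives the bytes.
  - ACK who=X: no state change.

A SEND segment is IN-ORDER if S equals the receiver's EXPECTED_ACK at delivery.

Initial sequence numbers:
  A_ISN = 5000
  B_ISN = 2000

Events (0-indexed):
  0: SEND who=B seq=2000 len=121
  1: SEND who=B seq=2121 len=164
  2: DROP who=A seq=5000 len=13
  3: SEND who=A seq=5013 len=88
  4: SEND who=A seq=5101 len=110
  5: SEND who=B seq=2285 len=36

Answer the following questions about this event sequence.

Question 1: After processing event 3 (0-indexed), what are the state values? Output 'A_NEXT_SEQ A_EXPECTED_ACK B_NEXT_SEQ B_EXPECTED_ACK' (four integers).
After event 0: A_seq=5000 A_ack=2121 B_seq=2121 B_ack=5000
After event 1: A_seq=5000 A_ack=2285 B_seq=2285 B_ack=5000
After event 2: A_seq=5013 A_ack=2285 B_seq=2285 B_ack=5000
After event 3: A_seq=5101 A_ack=2285 B_seq=2285 B_ack=5000

5101 2285 2285 5000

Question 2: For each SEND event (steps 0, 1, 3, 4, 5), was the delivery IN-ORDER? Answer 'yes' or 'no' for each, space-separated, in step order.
Step 0: SEND seq=2000 -> in-order
Step 1: SEND seq=2121 -> in-order
Step 3: SEND seq=5013 -> out-of-order
Step 4: SEND seq=5101 -> out-of-order
Step 5: SEND seq=2285 -> in-order

Answer: yes yes no no yes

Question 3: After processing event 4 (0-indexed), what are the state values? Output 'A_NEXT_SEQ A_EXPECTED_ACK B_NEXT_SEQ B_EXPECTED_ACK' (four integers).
After event 0: A_seq=5000 A_ack=2121 B_seq=2121 B_ack=5000
After event 1: A_seq=5000 A_ack=2285 B_seq=2285 B_ack=5000
After event 2: A_seq=5013 A_ack=2285 B_seq=2285 B_ack=5000
After event 3: A_seq=5101 A_ack=2285 B_seq=2285 B_ack=5000
After event 4: A_seq=5211 A_ack=2285 B_seq=2285 B_ack=5000

5211 2285 2285 5000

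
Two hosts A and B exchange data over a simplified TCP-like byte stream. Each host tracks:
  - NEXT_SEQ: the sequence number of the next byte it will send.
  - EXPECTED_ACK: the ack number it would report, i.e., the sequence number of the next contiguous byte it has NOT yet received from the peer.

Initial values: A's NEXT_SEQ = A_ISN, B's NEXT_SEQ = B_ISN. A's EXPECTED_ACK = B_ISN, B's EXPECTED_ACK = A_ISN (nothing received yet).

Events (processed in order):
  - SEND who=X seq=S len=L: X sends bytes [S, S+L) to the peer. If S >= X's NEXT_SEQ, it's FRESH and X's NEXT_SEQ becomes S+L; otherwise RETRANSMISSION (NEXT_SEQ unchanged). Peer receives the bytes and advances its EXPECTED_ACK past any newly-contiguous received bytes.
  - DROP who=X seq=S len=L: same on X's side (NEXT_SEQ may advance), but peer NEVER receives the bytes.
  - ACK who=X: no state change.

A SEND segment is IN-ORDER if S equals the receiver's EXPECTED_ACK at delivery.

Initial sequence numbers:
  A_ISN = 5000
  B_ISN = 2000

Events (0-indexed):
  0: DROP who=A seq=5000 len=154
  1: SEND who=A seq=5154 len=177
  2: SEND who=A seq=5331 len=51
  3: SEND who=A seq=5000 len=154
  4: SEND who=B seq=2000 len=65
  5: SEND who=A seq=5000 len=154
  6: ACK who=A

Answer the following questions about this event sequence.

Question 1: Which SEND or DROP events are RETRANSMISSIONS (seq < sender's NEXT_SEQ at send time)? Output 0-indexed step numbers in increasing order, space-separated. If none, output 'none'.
Step 0: DROP seq=5000 -> fresh
Step 1: SEND seq=5154 -> fresh
Step 2: SEND seq=5331 -> fresh
Step 3: SEND seq=5000 -> retransmit
Step 4: SEND seq=2000 -> fresh
Step 5: SEND seq=5000 -> retransmit

Answer: 3 5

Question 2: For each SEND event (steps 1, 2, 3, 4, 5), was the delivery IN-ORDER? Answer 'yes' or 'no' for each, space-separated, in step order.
Answer: no no yes yes no

Derivation:
Step 1: SEND seq=5154 -> out-of-order
Step 2: SEND seq=5331 -> out-of-order
Step 3: SEND seq=5000 -> in-order
Step 4: SEND seq=2000 -> in-order
Step 5: SEND seq=5000 -> out-of-order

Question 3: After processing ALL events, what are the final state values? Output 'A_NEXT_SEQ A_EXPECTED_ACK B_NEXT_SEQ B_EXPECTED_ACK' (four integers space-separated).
After event 0: A_seq=5154 A_ack=2000 B_seq=2000 B_ack=5000
After event 1: A_seq=5331 A_ack=2000 B_seq=2000 B_ack=5000
After event 2: A_seq=5382 A_ack=2000 B_seq=2000 B_ack=5000
After event 3: A_seq=5382 A_ack=2000 B_seq=2000 B_ack=5382
After event 4: A_seq=5382 A_ack=2065 B_seq=2065 B_ack=5382
After event 5: A_seq=5382 A_ack=2065 B_seq=2065 B_ack=5382
After event 6: A_seq=5382 A_ack=2065 B_seq=2065 B_ack=5382

Answer: 5382 2065 2065 5382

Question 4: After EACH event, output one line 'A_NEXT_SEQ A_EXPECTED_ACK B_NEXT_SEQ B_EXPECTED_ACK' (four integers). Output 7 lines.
5154 2000 2000 5000
5331 2000 2000 5000
5382 2000 2000 5000
5382 2000 2000 5382
5382 2065 2065 5382
5382 2065 2065 5382
5382 2065 2065 5382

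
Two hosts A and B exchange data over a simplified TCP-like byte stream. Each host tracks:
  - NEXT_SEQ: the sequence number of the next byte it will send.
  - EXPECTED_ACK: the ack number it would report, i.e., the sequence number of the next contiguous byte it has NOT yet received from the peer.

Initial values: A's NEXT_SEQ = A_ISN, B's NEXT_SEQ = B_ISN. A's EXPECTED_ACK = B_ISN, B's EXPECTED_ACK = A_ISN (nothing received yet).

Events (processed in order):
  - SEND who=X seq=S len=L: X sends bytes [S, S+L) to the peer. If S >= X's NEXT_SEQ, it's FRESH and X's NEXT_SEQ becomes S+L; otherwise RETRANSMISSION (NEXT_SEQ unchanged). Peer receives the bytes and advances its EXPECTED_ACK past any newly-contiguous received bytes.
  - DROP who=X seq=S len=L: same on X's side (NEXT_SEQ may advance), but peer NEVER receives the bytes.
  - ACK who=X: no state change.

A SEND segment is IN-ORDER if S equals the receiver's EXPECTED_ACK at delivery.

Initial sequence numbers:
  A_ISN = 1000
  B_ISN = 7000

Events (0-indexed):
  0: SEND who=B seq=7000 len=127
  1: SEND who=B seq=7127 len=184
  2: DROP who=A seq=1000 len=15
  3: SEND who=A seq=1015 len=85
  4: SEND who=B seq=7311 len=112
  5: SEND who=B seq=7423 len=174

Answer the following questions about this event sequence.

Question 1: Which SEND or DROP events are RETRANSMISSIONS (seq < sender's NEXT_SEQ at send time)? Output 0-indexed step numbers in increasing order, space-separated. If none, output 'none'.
Step 0: SEND seq=7000 -> fresh
Step 1: SEND seq=7127 -> fresh
Step 2: DROP seq=1000 -> fresh
Step 3: SEND seq=1015 -> fresh
Step 4: SEND seq=7311 -> fresh
Step 5: SEND seq=7423 -> fresh

Answer: none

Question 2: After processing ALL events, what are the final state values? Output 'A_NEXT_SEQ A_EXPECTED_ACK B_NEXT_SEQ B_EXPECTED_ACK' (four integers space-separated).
Answer: 1100 7597 7597 1000

Derivation:
After event 0: A_seq=1000 A_ack=7127 B_seq=7127 B_ack=1000
After event 1: A_seq=1000 A_ack=7311 B_seq=7311 B_ack=1000
After event 2: A_seq=1015 A_ack=7311 B_seq=7311 B_ack=1000
After event 3: A_seq=1100 A_ack=7311 B_seq=7311 B_ack=1000
After event 4: A_seq=1100 A_ack=7423 B_seq=7423 B_ack=1000
After event 5: A_seq=1100 A_ack=7597 B_seq=7597 B_ack=1000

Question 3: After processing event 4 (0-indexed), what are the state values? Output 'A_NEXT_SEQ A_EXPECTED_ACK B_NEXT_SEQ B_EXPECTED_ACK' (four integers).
After event 0: A_seq=1000 A_ack=7127 B_seq=7127 B_ack=1000
After event 1: A_seq=1000 A_ack=7311 B_seq=7311 B_ack=1000
After event 2: A_seq=1015 A_ack=7311 B_seq=7311 B_ack=1000
After event 3: A_seq=1100 A_ack=7311 B_seq=7311 B_ack=1000
After event 4: A_seq=1100 A_ack=7423 B_seq=7423 B_ack=1000

1100 7423 7423 1000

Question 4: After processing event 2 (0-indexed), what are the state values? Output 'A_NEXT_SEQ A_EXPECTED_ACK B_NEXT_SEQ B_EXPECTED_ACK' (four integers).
After event 0: A_seq=1000 A_ack=7127 B_seq=7127 B_ack=1000
After event 1: A_seq=1000 A_ack=7311 B_seq=7311 B_ack=1000
After event 2: A_seq=1015 A_ack=7311 B_seq=7311 B_ack=1000

1015 7311 7311 1000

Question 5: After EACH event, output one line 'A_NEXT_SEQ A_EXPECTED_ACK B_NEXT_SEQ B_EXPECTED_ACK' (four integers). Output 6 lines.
1000 7127 7127 1000
1000 7311 7311 1000
1015 7311 7311 1000
1100 7311 7311 1000
1100 7423 7423 1000
1100 7597 7597 1000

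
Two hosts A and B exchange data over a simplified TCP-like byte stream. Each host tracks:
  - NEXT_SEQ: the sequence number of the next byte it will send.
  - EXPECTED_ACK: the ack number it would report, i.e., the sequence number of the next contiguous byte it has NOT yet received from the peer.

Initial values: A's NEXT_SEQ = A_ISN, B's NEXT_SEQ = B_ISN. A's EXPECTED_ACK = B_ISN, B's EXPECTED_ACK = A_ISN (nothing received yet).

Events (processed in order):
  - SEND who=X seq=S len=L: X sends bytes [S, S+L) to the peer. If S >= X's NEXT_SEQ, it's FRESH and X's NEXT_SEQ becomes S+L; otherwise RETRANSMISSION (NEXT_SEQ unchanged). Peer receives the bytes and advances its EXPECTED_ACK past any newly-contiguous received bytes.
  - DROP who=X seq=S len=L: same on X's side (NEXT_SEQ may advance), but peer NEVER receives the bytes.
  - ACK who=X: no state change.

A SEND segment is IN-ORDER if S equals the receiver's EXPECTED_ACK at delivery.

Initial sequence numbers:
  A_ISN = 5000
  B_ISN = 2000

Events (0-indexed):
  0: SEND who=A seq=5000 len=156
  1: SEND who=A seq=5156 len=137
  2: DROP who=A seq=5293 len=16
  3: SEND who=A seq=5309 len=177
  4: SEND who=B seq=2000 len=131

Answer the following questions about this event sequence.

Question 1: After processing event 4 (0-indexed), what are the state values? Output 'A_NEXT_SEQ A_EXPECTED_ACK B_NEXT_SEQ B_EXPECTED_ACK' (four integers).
After event 0: A_seq=5156 A_ack=2000 B_seq=2000 B_ack=5156
After event 1: A_seq=5293 A_ack=2000 B_seq=2000 B_ack=5293
After event 2: A_seq=5309 A_ack=2000 B_seq=2000 B_ack=5293
After event 3: A_seq=5486 A_ack=2000 B_seq=2000 B_ack=5293
After event 4: A_seq=5486 A_ack=2131 B_seq=2131 B_ack=5293

5486 2131 2131 5293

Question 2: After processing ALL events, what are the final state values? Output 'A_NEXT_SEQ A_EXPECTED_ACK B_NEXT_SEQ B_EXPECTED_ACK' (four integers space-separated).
After event 0: A_seq=5156 A_ack=2000 B_seq=2000 B_ack=5156
After event 1: A_seq=5293 A_ack=2000 B_seq=2000 B_ack=5293
After event 2: A_seq=5309 A_ack=2000 B_seq=2000 B_ack=5293
After event 3: A_seq=5486 A_ack=2000 B_seq=2000 B_ack=5293
After event 4: A_seq=5486 A_ack=2131 B_seq=2131 B_ack=5293

Answer: 5486 2131 2131 5293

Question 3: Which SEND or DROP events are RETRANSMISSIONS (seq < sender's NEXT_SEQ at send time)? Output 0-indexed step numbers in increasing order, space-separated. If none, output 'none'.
Answer: none

Derivation:
Step 0: SEND seq=5000 -> fresh
Step 1: SEND seq=5156 -> fresh
Step 2: DROP seq=5293 -> fresh
Step 3: SEND seq=5309 -> fresh
Step 4: SEND seq=2000 -> fresh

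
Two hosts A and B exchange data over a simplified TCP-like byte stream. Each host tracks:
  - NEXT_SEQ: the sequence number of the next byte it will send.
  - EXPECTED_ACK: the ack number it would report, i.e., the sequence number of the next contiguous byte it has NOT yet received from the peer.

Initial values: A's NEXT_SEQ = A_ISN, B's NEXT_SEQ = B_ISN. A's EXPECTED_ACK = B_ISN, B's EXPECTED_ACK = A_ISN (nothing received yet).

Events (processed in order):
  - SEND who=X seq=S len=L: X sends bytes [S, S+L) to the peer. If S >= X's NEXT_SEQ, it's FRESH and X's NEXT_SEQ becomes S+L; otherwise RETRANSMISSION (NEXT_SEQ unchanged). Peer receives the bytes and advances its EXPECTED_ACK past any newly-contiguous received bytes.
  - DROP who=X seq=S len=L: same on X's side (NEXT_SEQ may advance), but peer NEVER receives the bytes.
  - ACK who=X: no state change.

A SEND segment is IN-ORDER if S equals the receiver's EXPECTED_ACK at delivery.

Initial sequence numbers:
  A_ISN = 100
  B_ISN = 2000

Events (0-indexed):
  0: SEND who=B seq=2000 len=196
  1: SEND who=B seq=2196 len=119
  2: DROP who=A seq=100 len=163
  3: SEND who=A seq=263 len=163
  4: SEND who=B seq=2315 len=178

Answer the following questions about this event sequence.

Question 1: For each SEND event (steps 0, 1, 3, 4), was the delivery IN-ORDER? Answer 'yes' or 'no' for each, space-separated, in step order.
Answer: yes yes no yes

Derivation:
Step 0: SEND seq=2000 -> in-order
Step 1: SEND seq=2196 -> in-order
Step 3: SEND seq=263 -> out-of-order
Step 4: SEND seq=2315 -> in-order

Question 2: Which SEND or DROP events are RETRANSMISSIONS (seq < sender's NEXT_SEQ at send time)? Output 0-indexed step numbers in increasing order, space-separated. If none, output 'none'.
Answer: none

Derivation:
Step 0: SEND seq=2000 -> fresh
Step 1: SEND seq=2196 -> fresh
Step 2: DROP seq=100 -> fresh
Step 3: SEND seq=263 -> fresh
Step 4: SEND seq=2315 -> fresh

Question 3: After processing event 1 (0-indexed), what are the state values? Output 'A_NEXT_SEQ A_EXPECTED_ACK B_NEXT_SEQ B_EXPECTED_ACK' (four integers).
After event 0: A_seq=100 A_ack=2196 B_seq=2196 B_ack=100
After event 1: A_seq=100 A_ack=2315 B_seq=2315 B_ack=100

100 2315 2315 100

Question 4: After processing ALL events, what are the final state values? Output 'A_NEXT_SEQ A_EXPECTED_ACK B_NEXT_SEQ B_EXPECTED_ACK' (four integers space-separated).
Answer: 426 2493 2493 100

Derivation:
After event 0: A_seq=100 A_ack=2196 B_seq=2196 B_ack=100
After event 1: A_seq=100 A_ack=2315 B_seq=2315 B_ack=100
After event 2: A_seq=263 A_ack=2315 B_seq=2315 B_ack=100
After event 3: A_seq=426 A_ack=2315 B_seq=2315 B_ack=100
After event 4: A_seq=426 A_ack=2493 B_seq=2493 B_ack=100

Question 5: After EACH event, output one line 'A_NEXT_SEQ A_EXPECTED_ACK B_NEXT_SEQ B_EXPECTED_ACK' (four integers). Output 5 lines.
100 2196 2196 100
100 2315 2315 100
263 2315 2315 100
426 2315 2315 100
426 2493 2493 100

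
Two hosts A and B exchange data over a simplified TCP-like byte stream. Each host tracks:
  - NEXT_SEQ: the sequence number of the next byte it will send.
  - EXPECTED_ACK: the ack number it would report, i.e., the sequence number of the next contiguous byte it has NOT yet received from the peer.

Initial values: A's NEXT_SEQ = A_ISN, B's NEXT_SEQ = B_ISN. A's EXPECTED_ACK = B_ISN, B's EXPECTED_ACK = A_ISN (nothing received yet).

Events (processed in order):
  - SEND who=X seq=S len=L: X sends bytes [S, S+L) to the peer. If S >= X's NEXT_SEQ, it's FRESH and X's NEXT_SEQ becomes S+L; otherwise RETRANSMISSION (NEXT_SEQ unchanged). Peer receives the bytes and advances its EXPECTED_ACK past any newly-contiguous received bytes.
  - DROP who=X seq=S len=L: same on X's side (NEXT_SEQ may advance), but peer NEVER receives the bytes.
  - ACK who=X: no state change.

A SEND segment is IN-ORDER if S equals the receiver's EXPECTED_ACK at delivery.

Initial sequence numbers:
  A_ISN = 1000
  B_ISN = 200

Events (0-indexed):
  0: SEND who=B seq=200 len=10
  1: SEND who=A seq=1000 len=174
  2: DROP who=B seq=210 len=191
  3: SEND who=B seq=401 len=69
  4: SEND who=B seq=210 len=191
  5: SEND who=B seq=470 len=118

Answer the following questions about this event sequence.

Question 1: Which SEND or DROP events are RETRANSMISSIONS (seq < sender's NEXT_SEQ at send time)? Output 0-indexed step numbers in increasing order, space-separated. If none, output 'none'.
Answer: 4

Derivation:
Step 0: SEND seq=200 -> fresh
Step 1: SEND seq=1000 -> fresh
Step 2: DROP seq=210 -> fresh
Step 3: SEND seq=401 -> fresh
Step 4: SEND seq=210 -> retransmit
Step 5: SEND seq=470 -> fresh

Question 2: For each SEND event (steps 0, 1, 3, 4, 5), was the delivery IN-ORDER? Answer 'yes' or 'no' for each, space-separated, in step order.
Answer: yes yes no yes yes

Derivation:
Step 0: SEND seq=200 -> in-order
Step 1: SEND seq=1000 -> in-order
Step 3: SEND seq=401 -> out-of-order
Step 4: SEND seq=210 -> in-order
Step 5: SEND seq=470 -> in-order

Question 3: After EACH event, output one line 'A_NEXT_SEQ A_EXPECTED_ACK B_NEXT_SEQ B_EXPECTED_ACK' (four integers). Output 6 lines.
1000 210 210 1000
1174 210 210 1174
1174 210 401 1174
1174 210 470 1174
1174 470 470 1174
1174 588 588 1174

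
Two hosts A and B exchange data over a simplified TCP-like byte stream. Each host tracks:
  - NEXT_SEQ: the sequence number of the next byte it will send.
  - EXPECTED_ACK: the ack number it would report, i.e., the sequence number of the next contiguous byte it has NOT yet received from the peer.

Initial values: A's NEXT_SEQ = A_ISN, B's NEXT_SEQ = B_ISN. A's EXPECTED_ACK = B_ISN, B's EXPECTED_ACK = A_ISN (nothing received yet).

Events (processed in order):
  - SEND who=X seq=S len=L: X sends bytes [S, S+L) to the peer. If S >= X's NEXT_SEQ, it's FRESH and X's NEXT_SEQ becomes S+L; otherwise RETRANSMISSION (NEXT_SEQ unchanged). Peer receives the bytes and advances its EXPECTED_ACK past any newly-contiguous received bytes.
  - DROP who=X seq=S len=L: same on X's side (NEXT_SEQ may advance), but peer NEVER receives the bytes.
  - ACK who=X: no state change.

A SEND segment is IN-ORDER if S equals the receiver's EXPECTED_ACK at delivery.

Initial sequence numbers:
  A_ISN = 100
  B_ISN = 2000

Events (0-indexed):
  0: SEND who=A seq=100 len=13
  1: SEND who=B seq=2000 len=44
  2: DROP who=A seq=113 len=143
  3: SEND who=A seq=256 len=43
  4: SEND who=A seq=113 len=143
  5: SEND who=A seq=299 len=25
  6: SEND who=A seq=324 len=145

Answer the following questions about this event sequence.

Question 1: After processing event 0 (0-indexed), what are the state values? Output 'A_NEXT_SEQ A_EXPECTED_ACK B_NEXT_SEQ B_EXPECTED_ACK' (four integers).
After event 0: A_seq=113 A_ack=2000 B_seq=2000 B_ack=113

113 2000 2000 113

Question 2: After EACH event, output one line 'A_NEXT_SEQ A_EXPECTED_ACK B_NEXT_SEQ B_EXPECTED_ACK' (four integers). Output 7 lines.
113 2000 2000 113
113 2044 2044 113
256 2044 2044 113
299 2044 2044 113
299 2044 2044 299
324 2044 2044 324
469 2044 2044 469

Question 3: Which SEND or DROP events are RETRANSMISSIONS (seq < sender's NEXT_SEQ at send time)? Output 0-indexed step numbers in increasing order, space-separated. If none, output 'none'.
Step 0: SEND seq=100 -> fresh
Step 1: SEND seq=2000 -> fresh
Step 2: DROP seq=113 -> fresh
Step 3: SEND seq=256 -> fresh
Step 4: SEND seq=113 -> retransmit
Step 5: SEND seq=299 -> fresh
Step 6: SEND seq=324 -> fresh

Answer: 4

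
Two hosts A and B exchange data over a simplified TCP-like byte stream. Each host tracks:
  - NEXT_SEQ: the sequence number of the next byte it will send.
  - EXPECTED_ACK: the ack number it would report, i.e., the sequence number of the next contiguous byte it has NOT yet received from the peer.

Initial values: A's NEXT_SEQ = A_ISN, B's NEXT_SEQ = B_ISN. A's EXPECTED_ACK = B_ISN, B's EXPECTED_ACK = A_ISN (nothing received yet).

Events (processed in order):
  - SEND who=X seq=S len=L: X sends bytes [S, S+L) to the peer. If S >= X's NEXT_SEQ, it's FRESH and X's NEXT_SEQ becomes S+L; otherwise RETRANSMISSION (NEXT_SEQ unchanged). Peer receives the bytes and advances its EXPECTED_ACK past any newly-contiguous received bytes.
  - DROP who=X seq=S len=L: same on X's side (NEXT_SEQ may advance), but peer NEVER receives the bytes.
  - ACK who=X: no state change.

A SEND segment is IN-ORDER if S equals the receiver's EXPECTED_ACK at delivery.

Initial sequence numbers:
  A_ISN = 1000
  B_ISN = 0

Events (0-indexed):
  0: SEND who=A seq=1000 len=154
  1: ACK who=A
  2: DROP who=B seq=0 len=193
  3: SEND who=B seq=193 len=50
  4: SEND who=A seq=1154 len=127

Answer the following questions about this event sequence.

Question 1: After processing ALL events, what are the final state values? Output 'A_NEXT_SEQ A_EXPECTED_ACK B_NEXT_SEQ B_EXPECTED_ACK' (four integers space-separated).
Answer: 1281 0 243 1281

Derivation:
After event 0: A_seq=1154 A_ack=0 B_seq=0 B_ack=1154
After event 1: A_seq=1154 A_ack=0 B_seq=0 B_ack=1154
After event 2: A_seq=1154 A_ack=0 B_seq=193 B_ack=1154
After event 3: A_seq=1154 A_ack=0 B_seq=243 B_ack=1154
After event 4: A_seq=1281 A_ack=0 B_seq=243 B_ack=1281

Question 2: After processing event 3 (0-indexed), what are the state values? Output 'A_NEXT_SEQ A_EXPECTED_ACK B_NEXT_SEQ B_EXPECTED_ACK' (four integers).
After event 0: A_seq=1154 A_ack=0 B_seq=0 B_ack=1154
After event 1: A_seq=1154 A_ack=0 B_seq=0 B_ack=1154
After event 2: A_seq=1154 A_ack=0 B_seq=193 B_ack=1154
After event 3: A_seq=1154 A_ack=0 B_seq=243 B_ack=1154

1154 0 243 1154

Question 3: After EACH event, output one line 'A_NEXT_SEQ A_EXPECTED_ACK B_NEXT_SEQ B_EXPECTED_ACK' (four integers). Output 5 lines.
1154 0 0 1154
1154 0 0 1154
1154 0 193 1154
1154 0 243 1154
1281 0 243 1281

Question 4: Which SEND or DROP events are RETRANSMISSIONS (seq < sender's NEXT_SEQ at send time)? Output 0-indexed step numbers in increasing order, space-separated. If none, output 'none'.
Step 0: SEND seq=1000 -> fresh
Step 2: DROP seq=0 -> fresh
Step 3: SEND seq=193 -> fresh
Step 4: SEND seq=1154 -> fresh

Answer: none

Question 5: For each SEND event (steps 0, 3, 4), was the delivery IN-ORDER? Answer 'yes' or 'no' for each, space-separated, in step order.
Step 0: SEND seq=1000 -> in-order
Step 3: SEND seq=193 -> out-of-order
Step 4: SEND seq=1154 -> in-order

Answer: yes no yes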